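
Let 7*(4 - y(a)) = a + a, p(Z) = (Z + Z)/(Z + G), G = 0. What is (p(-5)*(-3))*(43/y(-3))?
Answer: -903/17 ≈ -53.118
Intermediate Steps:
p(Z) = 2 (p(Z) = (Z + Z)/(Z + 0) = (2*Z)/Z = 2)
y(a) = 4 - 2*a/7 (y(a) = 4 - (a + a)/7 = 4 - 2*a/7)
(p(-5)*(-3))*(43/y(-3)) = (2*(-3))*(43/(4 - 2/7*(-3))) = -258/(4 + 6/7) = -258/34/7 = -258*7/34 = -6*301/34 = -903/17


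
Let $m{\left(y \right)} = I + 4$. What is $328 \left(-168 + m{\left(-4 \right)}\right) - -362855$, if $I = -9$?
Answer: $306111$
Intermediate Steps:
$m{\left(y \right)} = -5$ ($m{\left(y \right)} = -9 + 4 = -5$)
$328 \left(-168 + m{\left(-4 \right)}\right) - -362855 = 328 \left(-168 - 5\right) - -362855 = 328 \left(-173\right) + 362855 = -56744 + 362855 = 306111$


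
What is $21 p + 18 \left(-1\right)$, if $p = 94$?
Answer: $1956$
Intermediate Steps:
$21 p + 18 \left(-1\right) = 21 \cdot 94 + 18 \left(-1\right) = 1974 - 18 = 1956$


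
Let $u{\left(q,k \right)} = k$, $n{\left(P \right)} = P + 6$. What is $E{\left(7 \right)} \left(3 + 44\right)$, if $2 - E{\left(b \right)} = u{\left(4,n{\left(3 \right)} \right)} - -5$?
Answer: $-564$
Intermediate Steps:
$n{\left(P \right)} = 6 + P$
$E{\left(b \right)} = -12$ ($E{\left(b \right)} = 2 - \left(\left(6 + 3\right) - -5\right) = 2 - \left(9 + 5\right) = 2 - 14 = -12$)
$E{\left(7 \right)} \left(3 + 44\right) = - 12 \left(3 + 44\right) = \left(-12\right) 47 = -564$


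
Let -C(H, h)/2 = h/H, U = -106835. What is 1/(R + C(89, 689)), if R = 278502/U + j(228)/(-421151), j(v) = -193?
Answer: -4004436370565/72438372364713 ≈ -0.055281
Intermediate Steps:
C(H, h) = -2*h/H
R = -117270776647/44993667085 (R = 278502/(-106835) - 193/(-421151) = 278502*(-1/106835) - 193*(-1/421151) = -278502/106835 + 193/421151 = -117270776647/44993667085 ≈ -2.6064)
1/(R + C(89, 689)) = 1/(-117270776647/44993667085 - 2*689/89) = 1/(-117270776647/44993667085 - 2*689*1/89) = 1/(-117270776647/44993667085 - 1378/89) = 1/(-72438372364713/4004436370565) = -4004436370565/72438372364713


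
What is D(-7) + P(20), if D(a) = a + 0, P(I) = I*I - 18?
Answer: 375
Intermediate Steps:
P(I) = -18 + I² (P(I) = I² - 18 = -18 + I²)
D(a) = a
D(-7) + P(20) = -7 + (-18 + 20²) = -7 + (-18 + 400) = -7 + 382 = 375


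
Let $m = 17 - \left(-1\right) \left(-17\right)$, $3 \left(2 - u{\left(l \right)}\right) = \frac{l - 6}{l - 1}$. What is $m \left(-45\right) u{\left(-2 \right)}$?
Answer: $0$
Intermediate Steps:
$u{\left(l \right)} = 2 - \frac{-6 + l}{3 \left(-1 + l\right)}$ ($u{\left(l \right)} = 2 - \frac{\left(l - 6\right) \frac{1}{l - 1}}{3} = 2 - \frac{\left(-6 + l\right) \frac{1}{-1 + l}}{3} = 2 - \frac{\frac{1}{-1 + l} \left(-6 + l\right)}{3} = 2 - \frac{-6 + l}{3 \left(-1 + l\right)}$)
$m = 0$ ($m = 17 - 17 = 0$)
$m \left(-45\right) u{\left(-2 \right)} = 0 \left(-45\right) \frac{5}{3} \left(-2\right) \frac{1}{-1 - 2} = 0 \cdot \frac{5}{3} \left(-2\right) \frac{1}{-3} = 0 \cdot \frac{5}{3} \left(-2\right) \left(- \frac{1}{3}\right) = 0 \cdot \frac{10}{9} = 0$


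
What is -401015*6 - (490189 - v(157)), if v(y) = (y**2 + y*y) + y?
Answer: -2846824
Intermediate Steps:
v(y) = y + 2*y**2 (v(y) = (y**2 + y**2) + y = 2*y**2 + y = y + 2*y**2)
-401015*6 - (490189 - v(157)) = -401015*6 - (490189 - 157*(1 + 2*157)) = -2406090 - (490189 - 157*(1 + 314)) = -2406090 - (490189 - 157*315) = -2406090 - (490189 - 1*49455) = -2406090 - (490189 - 49455) = -2406090 - 1*440734 = -2406090 - 440734 = -2846824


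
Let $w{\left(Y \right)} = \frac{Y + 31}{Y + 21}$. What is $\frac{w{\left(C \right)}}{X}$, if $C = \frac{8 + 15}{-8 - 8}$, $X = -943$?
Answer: $- \frac{473}{295159} \approx -0.0016025$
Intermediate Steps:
$C = - \frac{23}{16}$ ($C = \frac{23}{-16} = 23 \left(- \frac{1}{16}\right) = - \frac{23}{16} \approx -1.4375$)
$w{\left(Y \right)} = \frac{31 + Y}{21 + Y}$
$\frac{w{\left(C \right)}}{X} = \frac{\frac{1}{21 - \frac{23}{16}} \left(31 - \frac{23}{16}\right)}{-943} = \frac{1}{\frac{313}{16}} \cdot \frac{473}{16} \left(- \frac{1}{943}\right) = \frac{16}{313} \cdot \frac{473}{16} \left(- \frac{1}{943}\right) = \frac{473}{313} \left(- \frac{1}{943}\right) = - \frac{473}{295159}$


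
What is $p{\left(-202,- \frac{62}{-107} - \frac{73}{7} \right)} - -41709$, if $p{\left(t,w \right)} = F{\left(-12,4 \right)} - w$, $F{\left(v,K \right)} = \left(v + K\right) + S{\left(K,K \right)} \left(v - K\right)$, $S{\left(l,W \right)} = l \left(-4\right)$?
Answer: $\frac{31433170}{749} \approx 41967.0$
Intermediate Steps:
$S{\left(l,W \right)} = - 4 l$
$F{\left(v,K \right)} = K + v - 4 K \left(v - K\right)$ ($F{\left(v,K \right)} = \left(v + K\right) + - 4 K \left(v - K\right) = \left(K + v\right) - 4 K \left(v - K\right) = K + v - 4 K \left(v - K\right)$)
$p{\left(t,w \right)} = 248 - w$ ($p{\left(t,w \right)} = \left(4 - 12 + 4 \cdot 4^{2} - 16 \left(-12\right)\right) - w = \left(4 - 12 + 4 \cdot 16 + 192\right) - w = \left(4 - 12 + 64 + 192\right) - w = 248 - w$)
$p{\left(-202,- \frac{62}{-107} - \frac{73}{7} \right)} - -41709 = \left(248 - \left(- \frac{62}{-107} - \frac{73}{7}\right)\right) - -41709 = \left(248 - \left(\left(-62\right) \left(- \frac{1}{107}\right) - \frac{73}{7}\right)\right) + 41709 = \left(248 - \left(\frac{62}{107} - \frac{73}{7}\right)\right) + 41709 = \left(248 - - \frac{7377}{749}\right) + 41709 = \left(248 + \frac{7377}{749}\right) + 41709 = \frac{193129}{749} + 41709 = \frac{31433170}{749}$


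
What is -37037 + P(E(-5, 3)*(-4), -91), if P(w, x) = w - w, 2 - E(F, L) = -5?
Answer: -37037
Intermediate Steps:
E(F, L) = 7 (E(F, L) = 2 - 1*(-5) = 2 + 5 = 7)
P(w, x) = 0
-37037 + P(E(-5, 3)*(-4), -91) = -37037 + 0 = -37037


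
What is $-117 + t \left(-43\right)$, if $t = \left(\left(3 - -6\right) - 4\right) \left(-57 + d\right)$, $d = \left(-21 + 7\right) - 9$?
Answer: $17083$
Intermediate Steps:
$d = -23$ ($d = -14 - 9 = -23$)
$t = -400$ ($t = \left(\left(3 - -6\right) - 4\right) \left(-57 - 23\right) = \left(\left(3 + 6\right) - 4\right) \left(-80\right) = \left(9 - 4\right) \left(-80\right) = 5 \left(-80\right) = -400$)
$-117 + t \left(-43\right) = -117 - -17200 = -117 + 17200 = 17083$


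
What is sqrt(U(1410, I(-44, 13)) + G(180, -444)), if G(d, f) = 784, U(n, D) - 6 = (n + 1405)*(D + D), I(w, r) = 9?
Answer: 2*sqrt(12865) ≈ 226.85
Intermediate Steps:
U(n, D) = 6 + 2*D*(1405 + n) (U(n, D) = 6 + (n + 1405)*(D + D) = 6 + (1405 + n)*(2*D) = 6 + 2*D*(1405 + n))
sqrt(U(1410, I(-44, 13)) + G(180, -444)) = sqrt((6 + 2810*9 + 2*9*1410) + 784) = sqrt((6 + 25290 + 25380) + 784) = sqrt(50676 + 784) = sqrt(51460) = 2*sqrt(12865)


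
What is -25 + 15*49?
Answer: 710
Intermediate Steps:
-25 + 15*49 = -25 + 735 = 710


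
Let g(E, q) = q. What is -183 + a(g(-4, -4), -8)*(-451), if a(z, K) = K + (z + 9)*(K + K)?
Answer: 39505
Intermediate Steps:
a(z, K) = K + 2*K*(9 + z) (a(z, K) = K + (9 + z)*(2*K) = K + 2*K*(9 + z))
-183 + a(g(-4, -4), -8)*(-451) = -183 - 8*(19 + 2*(-4))*(-451) = -183 - 8*(19 - 8)*(-451) = -183 - 8*11*(-451) = -183 - 88*(-451) = -183 + 39688 = 39505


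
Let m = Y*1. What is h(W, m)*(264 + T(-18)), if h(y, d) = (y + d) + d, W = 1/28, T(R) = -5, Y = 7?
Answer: 14541/4 ≈ 3635.3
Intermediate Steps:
W = 1/28 ≈ 0.035714
m = 7 (m = 7*1 = 7)
h(y, d) = y + 2*d (h(y, d) = (d + y) + d = y + 2*d)
h(W, m)*(264 + T(-18)) = (1/28 + 2*7)*(264 - 5) = (1/28 + 14)*259 = (393/28)*259 = 14541/4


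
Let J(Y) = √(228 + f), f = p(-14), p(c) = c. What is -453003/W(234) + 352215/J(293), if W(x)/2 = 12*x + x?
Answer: -151001/2028 + 352215*√214/214 ≈ 24002.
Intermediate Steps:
f = -14
J(Y) = √214 (J(Y) = √(228 - 14) = √214)
W(x) = 26*x (W(x) = 2*(12*x + x) = 2*(13*x) = 26*x)
-453003/W(234) + 352215/J(293) = -453003/(26*234) + 352215/(√214) = -453003/6084 + 352215*(√214/214) = -453003*1/6084 + 352215*√214/214 = -151001/2028 + 352215*√214/214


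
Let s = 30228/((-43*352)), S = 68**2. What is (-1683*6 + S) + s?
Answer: -1883743/344 ≈ -5476.0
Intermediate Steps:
S = 4624
s = -687/344 (s = 30228/(-15136) = 30228*(-1/15136) = -687/344 ≈ -1.9971)
(-1683*6 + S) + s = (-1683*6 + 4624) - 687/344 = (-10098 + 4624) - 687/344 = -5474 - 687/344 = -1883743/344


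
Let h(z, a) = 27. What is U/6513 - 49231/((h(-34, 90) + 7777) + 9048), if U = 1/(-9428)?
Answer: -188938006696/64674357033 ≈ -2.9214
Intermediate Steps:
U = -1/9428 ≈ -0.00010607
U/6513 - 49231/((h(-34, 90) + 7777) + 9048) = -1/9428/6513 - 49231/((27 + 7777) + 9048) = -1/9428*1/6513 - 49231/(7804 + 9048) = -1/61404564 - 49231/16852 = -188938006696/64674357033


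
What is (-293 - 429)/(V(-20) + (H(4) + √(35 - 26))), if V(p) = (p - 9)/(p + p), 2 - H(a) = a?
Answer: -28880/69 ≈ -418.55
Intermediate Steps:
H(a) = 2 - a
V(p) = (-9 + p)/(2*p) (V(p) = (-9 + p)/((2*p)) = (-9 + p)*(1/(2*p)) = (-9 + p)/(2*p))
(-293 - 429)/(V(-20) + (H(4) + √(35 - 26))) = (-293 - 429)/((½)*(-9 - 20)/(-20) + ((2 - 1*4) + √(35 - 26))) = -722/((½)*(-1/20)*(-29) + ((2 - 4) + √9)) = -722/(29/40 + (-2 + 3)) = -722/(29/40 + 1) = -722/69/40 = -722*40/69 = -28880/69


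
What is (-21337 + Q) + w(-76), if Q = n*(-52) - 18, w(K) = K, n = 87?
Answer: -25955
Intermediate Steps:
Q = -4542 (Q = 87*(-52) - 18 = -4524 - 18 = -4542)
(-21337 + Q) + w(-76) = (-21337 - 4542) - 76 = -25879 - 76 = -25955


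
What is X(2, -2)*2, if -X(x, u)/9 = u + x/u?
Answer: 54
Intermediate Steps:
X(x, u) = -9*u - 9*x/u (X(x, u) = -9*(u + x/u) = -9*u - 9*x/u)
X(2, -2)*2 = (-9*(-2) - 9*2/(-2))*2 = (18 - 9*2*(-1/2))*2 = (18 + 9)*2 = 27*2 = 54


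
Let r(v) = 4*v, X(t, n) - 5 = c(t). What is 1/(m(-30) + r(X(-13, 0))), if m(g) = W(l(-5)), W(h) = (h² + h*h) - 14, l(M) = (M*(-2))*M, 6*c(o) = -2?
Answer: 3/15014 ≈ 0.00019981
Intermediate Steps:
c(o) = -⅓ (c(o) = (⅙)*(-2) = -⅓)
l(M) = -2*M² (l(M) = (-2*M)*M = -2*M²)
X(t, n) = 14/3 (X(t, n) = 5 - ⅓ = 14/3)
W(h) = -14 + 2*h² (W(h) = (h² + h²) - 14 = 2*h² - 14 = -14 + 2*h²)
m(g) = 4986 (m(g) = -14 + 2*(-2*(-5)²)² = -14 + 2*(-2*25)² = -14 + 2*(-50)² = -14 + 2*2500 = -14 + 5000 = 4986)
1/(m(-30) + r(X(-13, 0))) = 1/(4986 + 4*(14/3)) = 1/(4986 + 56/3) = 1/(15014/3) = 3/15014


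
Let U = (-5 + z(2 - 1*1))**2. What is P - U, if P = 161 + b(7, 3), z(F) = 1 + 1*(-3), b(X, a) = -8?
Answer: 104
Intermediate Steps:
z(F) = -2 (z(F) = 1 - 3 = -2)
P = 153 (P = 161 - 8 = 153)
U = 49 (U = (-5 - 2)**2 = (-7)**2 = 49)
P - U = 153 - 1*49 = 153 - 49 = 104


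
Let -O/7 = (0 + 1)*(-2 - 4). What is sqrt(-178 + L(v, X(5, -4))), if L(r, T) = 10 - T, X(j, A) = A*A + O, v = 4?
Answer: I*sqrt(226) ≈ 15.033*I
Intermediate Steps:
O = 42 (O = -7*(0 + 1)*(-2 - 4) = -7*(-6) = 42)
X(j, A) = 42 + A**2 (X(j, A) = A*A + 42 = A**2 + 42 = 42 + A**2)
sqrt(-178 + L(v, X(5, -4))) = sqrt(-178 + (10 - (42 + (-4)**2))) = sqrt(-178 + (10 - (42 + 16))) = sqrt(-178 + (10 - 1*58)) = sqrt(-178 + (10 - 58)) = sqrt(-178 - 48) = sqrt(-226) = I*sqrt(226)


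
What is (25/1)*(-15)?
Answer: -375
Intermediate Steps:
(25/1)*(-15) = (25*1)*(-15) = 25*(-15) = -375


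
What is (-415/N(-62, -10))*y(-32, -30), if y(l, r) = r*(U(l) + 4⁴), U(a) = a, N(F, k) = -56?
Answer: -49800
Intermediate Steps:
y(l, r) = r*(256 + l) (y(l, r) = r*(l + 4⁴) = r*(l + 256) = r*(256 + l))
(-415/N(-62, -10))*y(-32, -30) = (-415/(-56))*(-30*(256 - 32)) = (-415*(-1/56))*(-30*224) = (415/56)*(-6720) = -49800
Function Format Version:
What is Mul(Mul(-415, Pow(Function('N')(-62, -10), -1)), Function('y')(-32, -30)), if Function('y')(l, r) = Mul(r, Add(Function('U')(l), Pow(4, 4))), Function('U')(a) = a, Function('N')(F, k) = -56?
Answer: -49800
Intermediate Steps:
Function('y')(l, r) = Mul(r, Add(256, l)) (Function('y')(l, r) = Mul(r, Add(l, Pow(4, 4))) = Mul(r, Add(l, 256)) = Mul(r, Add(256, l)))
Mul(Mul(-415, Pow(Function('N')(-62, -10), -1)), Function('y')(-32, -30)) = Mul(Mul(-415, Pow(-56, -1)), Mul(-30, Add(256, -32))) = Mul(Mul(-415, Rational(-1, 56)), Mul(-30, 224)) = Mul(Rational(415, 56), -6720) = -49800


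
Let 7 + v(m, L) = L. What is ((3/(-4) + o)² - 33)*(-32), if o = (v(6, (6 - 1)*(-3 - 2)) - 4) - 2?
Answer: -46994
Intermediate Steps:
v(m, L) = -7 + L
o = -38 (o = ((-7 + (6 - 1)*(-3 - 2)) - 4) - 2 = ((-7 + 5*(-5)) - 4) - 2 = ((-7 - 25) - 4) - 2 = (-32 - 4) - 2 = -36 - 2 = -38)
((3/(-4) + o)² - 33)*(-32) = ((3/(-4) - 38)² - 33)*(-32) = ((3*(-¼) - 38)² - 33)*(-32) = ((-¾ - 38)² - 33)*(-32) = ((-155/4)² - 33)*(-32) = (24025/16 - 33)*(-32) = (23497/16)*(-32) = -46994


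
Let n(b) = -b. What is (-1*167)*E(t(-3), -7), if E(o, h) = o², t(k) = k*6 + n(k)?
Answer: -37575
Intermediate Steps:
t(k) = 5*k (t(k) = k*6 - k = 6*k - k = 5*k)
(-1*167)*E(t(-3), -7) = (-1*167)*(5*(-3))² = -167*(-15)² = -167*225 = -37575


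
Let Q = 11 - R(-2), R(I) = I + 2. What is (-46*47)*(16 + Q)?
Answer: -58374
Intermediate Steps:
R(I) = 2 + I
Q = 11 (Q = 11 - (2 - 2) = 11 - 1*0 = 11 + 0 = 11)
(-46*47)*(16 + Q) = (-46*47)*(16 + 11) = -2162*27 = -58374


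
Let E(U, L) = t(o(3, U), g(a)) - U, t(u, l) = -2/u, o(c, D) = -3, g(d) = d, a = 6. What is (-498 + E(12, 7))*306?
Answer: -155856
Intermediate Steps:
E(U, L) = ⅔ - U (E(U, L) = -2/(-3) - U = -2*(-⅓) - U = ⅔ - U)
(-498 + E(12, 7))*306 = (-498 + (⅔ - 1*12))*306 = (-498 + (⅔ - 12))*306 = (-498 - 34/3)*306 = -1528/3*306 = -155856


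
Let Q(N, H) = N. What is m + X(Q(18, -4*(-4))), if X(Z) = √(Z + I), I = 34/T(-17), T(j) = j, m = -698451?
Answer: -698447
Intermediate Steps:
I = -2 (I = 34/(-17) = 34*(-1/17) = -2)
X(Z) = √(-2 + Z) (X(Z) = √(Z - 2) = √(-2 + Z))
m + X(Q(18, -4*(-4))) = -698451 + √(-2 + 18) = -698451 + √16 = -698451 + 4 = -698447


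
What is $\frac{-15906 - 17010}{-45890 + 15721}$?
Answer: $\frac{32916}{30169} \approx 1.0911$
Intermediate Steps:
$\frac{-15906 - 17010}{-45890 + 15721} = - \frac{32916}{-30169} = \left(-32916\right) \left(- \frac{1}{30169}\right) = \frac{32916}{30169}$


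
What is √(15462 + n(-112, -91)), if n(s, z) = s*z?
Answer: √25654 ≈ 160.17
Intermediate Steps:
√(15462 + n(-112, -91)) = √(15462 - 112*(-91)) = √(15462 + 10192) = √25654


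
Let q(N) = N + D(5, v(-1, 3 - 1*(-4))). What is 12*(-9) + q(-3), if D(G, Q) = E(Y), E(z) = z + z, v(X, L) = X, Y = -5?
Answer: -121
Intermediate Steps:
E(z) = 2*z
D(G, Q) = -10 (D(G, Q) = 2*(-5) = -10)
q(N) = -10 + N (q(N) = N - 10 = -10 + N)
12*(-9) + q(-3) = 12*(-9) + (-10 - 3) = -108 - 13 = -121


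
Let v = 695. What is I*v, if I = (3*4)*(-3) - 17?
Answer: -36835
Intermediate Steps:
I = -53 (I = 12*(-3) - 17 = -36 - 17 = -53)
I*v = -53*695 = -36835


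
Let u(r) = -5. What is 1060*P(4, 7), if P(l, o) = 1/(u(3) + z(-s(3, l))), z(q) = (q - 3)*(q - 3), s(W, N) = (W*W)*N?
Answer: 265/379 ≈ 0.69921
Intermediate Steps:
s(W, N) = N*W² (s(W, N) = W²*N = N*W²)
z(q) = (-3 + q)² (z(q) = (-3 + q)*(-3 + q) = (-3 + q)²)
P(l, o) = 1/(-5 + (-3 - 9*l)²) (P(l, o) = 1/(-5 + (-3 - l*3²)²) = 1/(-5 + (-3 - l*9)²) = 1/(-5 + (-3 - 9*l)²))
1060*P(4, 7) = 1060/(-5 + 9*(1 + 3*4)²) = 1060/(-5 + 9*(1 + 12)²) = 1060/(-5 + 9*13²) = 1060/(-5 + 9*169) = 1060/(-5 + 1521) = 1060/1516 = 1060*(1/1516) = 265/379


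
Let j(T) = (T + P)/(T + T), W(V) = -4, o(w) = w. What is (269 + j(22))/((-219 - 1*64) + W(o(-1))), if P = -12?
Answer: -5923/6314 ≈ -0.93807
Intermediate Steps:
j(T) = (-12 + T)/(2*T) (j(T) = (T - 12)/(T + T) = (-12 + T)/((2*T)) = (-12 + T)*(1/(2*T)) = (-12 + T)/(2*T))
(269 + j(22))/((-219 - 1*64) + W(o(-1))) = (269 + (1/2)*(-12 + 22)/22)/((-219 - 1*64) - 4) = (269 + (1/2)*(1/22)*10)/((-219 - 64) - 4) = (269 + 5/22)/(-283 - 4) = (5923/22)/(-287) = (5923/22)*(-1/287) = -5923/6314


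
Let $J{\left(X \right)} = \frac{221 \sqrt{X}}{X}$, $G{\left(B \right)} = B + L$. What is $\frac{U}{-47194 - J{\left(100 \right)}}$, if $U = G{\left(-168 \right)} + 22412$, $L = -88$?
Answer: $- \frac{221560}{472161} \approx -0.46925$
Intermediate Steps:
$G{\left(B \right)} = -88 + B$ ($G{\left(B \right)} = B - 88 = -88 + B$)
$U = 22156$ ($U = \left(-88 - 168\right) + 22412 = -256 + 22412 = 22156$)
$J{\left(X \right)} = \frac{221}{\sqrt{X}}$
$\frac{U}{-47194 - J{\left(100 \right)}} = \frac{22156}{-47194 - \frac{221}{10}} = \frac{22156}{- \frac{472161}{10}} = 22156 \left(- \frac{10}{472161}\right) = - \frac{221560}{472161}$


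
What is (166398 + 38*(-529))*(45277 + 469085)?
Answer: 75249103152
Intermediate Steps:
(166398 + 38*(-529))*(45277 + 469085) = (166398 - 20102)*514362 = 146296*514362 = 75249103152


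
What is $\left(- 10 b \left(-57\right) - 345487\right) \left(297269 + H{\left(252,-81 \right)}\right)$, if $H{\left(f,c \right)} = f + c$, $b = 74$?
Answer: $-90215634080$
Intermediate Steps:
$H{\left(f,c \right)} = c + f$
$\left(- 10 b \left(-57\right) - 345487\right) \left(297269 + H{\left(252,-81 \right)}\right) = \left(\left(-10\right) 74 \left(-57\right) - 345487\right) \left(297269 + \left(-81 + 252\right)\right) = \left(\left(-740\right) \left(-57\right) - 345487\right) \left(297269 + 171\right) = \left(42180 - 345487\right) 297440 = \left(-303307\right) 297440 = -90215634080$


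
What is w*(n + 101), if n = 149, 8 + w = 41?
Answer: 8250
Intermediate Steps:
w = 33 (w = -8 + 41 = 33)
w*(n + 101) = 33*(149 + 101) = 33*250 = 8250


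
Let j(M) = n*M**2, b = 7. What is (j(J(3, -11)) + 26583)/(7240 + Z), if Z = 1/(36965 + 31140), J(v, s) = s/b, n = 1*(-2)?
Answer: 88694844125/24160929849 ≈ 3.6710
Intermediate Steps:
n = -2
J(v, s) = s/7
Z = 1/68105 ≈ 1.4683e-5
j(M) = -2*M**2
(j(J(3, -11)) + 26583)/(7240 + Z) = (-2*((1/7)*(-11))**2 + 26583)/(7240 + 1/68105) = (-2*(-11/7)**2 + 26583)/(493080201/68105) = (-2*121/49 + 26583)*(68105/493080201) = (-242/49 + 26583)*(68105/493080201) = (1302325/49)*(68105/493080201) = 88694844125/24160929849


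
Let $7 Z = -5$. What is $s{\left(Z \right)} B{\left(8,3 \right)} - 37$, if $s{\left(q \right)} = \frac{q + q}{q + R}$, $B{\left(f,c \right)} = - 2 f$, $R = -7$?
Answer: $- \frac{1079}{27} \approx -39.963$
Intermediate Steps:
$Z = - \frac{5}{7}$ ($Z = \frac{1}{7} \left(-5\right) = - \frac{5}{7} \approx -0.71429$)
$s{\left(q \right)} = \frac{2 q}{-7 + q}$ ($s{\left(q \right)} = \frac{q + q}{q - 7} = \frac{2 q}{-7 + q}$)
$s{\left(Z \right)} B{\left(8,3 \right)} - 37 = 2 \left(- \frac{5}{7}\right) \frac{1}{-7 - \frac{5}{7}} \left(\left(-2\right) 8\right) - 37 = 2 \left(- \frac{5}{7}\right) \frac{1}{- \frac{54}{7}} \left(-16\right) - 37 = 2 \left(- \frac{5}{7}\right) \left(- \frac{7}{54}\right) \left(-16\right) - 37 = \frac{5}{27} \left(-16\right) - 37 = - \frac{80}{27} - 37 = - \frac{1079}{27}$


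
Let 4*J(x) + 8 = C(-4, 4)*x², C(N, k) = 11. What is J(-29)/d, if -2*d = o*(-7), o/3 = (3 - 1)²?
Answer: 3081/56 ≈ 55.018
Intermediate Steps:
o = 12 (o = 3*(3 - 1)² = 3*2² = 3*4 = 12)
d = 42 (d = -6*(-7) = -½*(-84) = 42)
J(x) = -2 + 11*x²/4 (J(x) = -2 + (11*x²)/4 = -2 + 11*x²/4)
J(-29)/d = (-2 + (11/4)*(-29)²)/42 = (-2 + (11/4)*841)*(1/42) = (-2 + 9251/4)*(1/42) = (9243/4)*(1/42) = 3081/56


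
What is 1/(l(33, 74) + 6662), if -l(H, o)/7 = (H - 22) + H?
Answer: 1/6354 ≈ 0.00015738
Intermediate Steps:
l(H, o) = 154 - 14*H (l(H, o) = -7*((H - 22) + H) = -7*((-22 + H) + H) = -7*(-22 + 2*H) = 154 - 14*H)
1/(l(33, 74) + 6662) = 1/((154 - 14*33) + 6662) = 1/((154 - 462) + 6662) = 1/(-308 + 6662) = 1/6354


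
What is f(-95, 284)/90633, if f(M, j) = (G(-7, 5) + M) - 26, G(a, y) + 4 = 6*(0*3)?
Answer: -125/90633 ≈ -0.0013792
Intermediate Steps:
G(a, y) = -4 (G(a, y) = -4 + 6*(0*3) = -4 + 6*0 = -4 + 0 = -4)
f(M, j) = -30 + M (f(M, j) = (-4 + M) - 26 = -30 + M)
f(-95, 284)/90633 = (-30 - 95)/90633 = -125*1/90633 = -125/90633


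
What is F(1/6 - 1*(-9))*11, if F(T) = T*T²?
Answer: 1830125/216 ≈ 8472.8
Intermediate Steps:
F(T) = T³
F(1/6 - 1*(-9))*11 = (1/6 - 1*(-9))³*11 = (⅙ + 9)³*11 = (55/6)³*11 = (166375/216)*11 = 1830125/216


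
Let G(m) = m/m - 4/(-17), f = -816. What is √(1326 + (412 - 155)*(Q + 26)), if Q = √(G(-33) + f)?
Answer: √(2314312 + 117963*I*√323)/17 ≈ 97.129 + 37.763*I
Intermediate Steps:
G(m) = 21/17 (G(m) = 1 - 4*(-1/17) = 1 + 4/17 = 21/17)
Q = 27*I*√323/17 (Q = √(21/17 - 816) = √(-13851/17) = 27*I*√323/17 ≈ 28.544*I)
√(1326 + (412 - 155)*(Q + 26)) = √(1326 + (412 - 155)*(27*I*√323/17 + 26)) = √(1326 + 257*(26 + 27*I*√323/17)) = √(1326 + (6682 + 6939*I*√323/17)) = √(8008 + 6939*I*√323/17)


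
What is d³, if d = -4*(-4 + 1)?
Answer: 1728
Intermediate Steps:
d = 12 (d = -4*(-3) = 12)
d³ = 12³ = 1728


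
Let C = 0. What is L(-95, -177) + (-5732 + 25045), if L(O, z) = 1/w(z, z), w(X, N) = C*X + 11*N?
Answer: 37602410/1947 ≈ 19313.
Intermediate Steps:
w(X, N) = 11*N (w(X, N) = 0*X + 11*N = 0 + 11*N = 11*N)
L(O, z) = 1/(11*z)
L(-95, -177) + (-5732 + 25045) = (1/11)/(-177) + (-5732 + 25045) = (1/11)*(-1/177) + 19313 = -1/1947 + 19313 = 37602410/1947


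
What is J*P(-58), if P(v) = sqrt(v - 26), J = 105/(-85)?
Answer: -42*I*sqrt(21)/17 ≈ -11.322*I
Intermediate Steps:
J = -21/17 (J = 105*(-1/85) = -21/17 ≈ -1.2353)
P(v) = sqrt(-26 + v)
J*P(-58) = -21*sqrt(-26 - 58)/17 = -42*I*sqrt(21)/17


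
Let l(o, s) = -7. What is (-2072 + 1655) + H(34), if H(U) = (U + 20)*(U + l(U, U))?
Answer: 1041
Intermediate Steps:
H(U) = (-7 + U)*(20 + U) (H(U) = (U + 20)*(U - 7) = (20 + U)*(-7 + U) = (-7 + U)*(20 + U))
(-2072 + 1655) + H(34) = (-2072 + 1655) + (-140 + 34**2 + 13*34) = -417 + (-140 + 1156 + 442) = -417 + 1458 = 1041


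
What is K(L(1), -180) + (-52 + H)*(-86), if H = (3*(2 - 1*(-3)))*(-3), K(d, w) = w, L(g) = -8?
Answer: 8162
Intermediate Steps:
H = -45 (H = (3*(2 + 3))*(-3) = (3*5)*(-3) = 15*(-3) = -45)
K(L(1), -180) + (-52 + H)*(-86) = -180 + (-52 - 45)*(-86) = -180 - 97*(-86) = -180 + 8342 = 8162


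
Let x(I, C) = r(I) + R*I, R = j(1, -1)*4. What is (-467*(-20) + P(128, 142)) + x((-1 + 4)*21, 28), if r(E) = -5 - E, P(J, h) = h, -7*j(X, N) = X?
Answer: 9378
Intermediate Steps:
j(X, N) = -X/7
R = -4/7 (R = -1/7*1*4 = -1/7*4 = -4/7 ≈ -0.57143)
x(I, C) = -5 - 11*I/7 (x(I, C) = (-5 - I) - 4*I/7 = -5 - 11*I/7)
(-467*(-20) + P(128, 142)) + x((-1 + 4)*21, 28) = (-467*(-20) + 142) + (-5 - 11*(-1 + 4)*21/7) = (9340 + 142) + (-5 - 33*21/7) = 9482 + (-5 - 11/7*63) = 9482 + (-5 - 99) = 9482 - 104 = 9378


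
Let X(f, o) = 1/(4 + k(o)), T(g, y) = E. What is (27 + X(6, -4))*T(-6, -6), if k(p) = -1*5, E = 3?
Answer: 78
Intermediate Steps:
k(p) = -5
T(g, y) = 3
X(f, o) = -1 (X(f, o) = 1/(4 - 5) = 1/(-1) = -1)
(27 + X(6, -4))*T(-6, -6) = (27 - 1)*3 = 26*3 = 78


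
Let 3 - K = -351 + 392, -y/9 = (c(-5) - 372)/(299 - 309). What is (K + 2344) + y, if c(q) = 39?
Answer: 20063/10 ≈ 2006.3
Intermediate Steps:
y = -2997/10 (y = -9*(39 - 372)/(299 - 309) = -(-2997)/(-10) = -(-2997)*(-1)/10 = -9*333/10 = -2997/10 ≈ -299.70)
K = -38 (K = 3 - (-351 + 392) = 3 - 1*41 = 3 - 41 = -38)
(K + 2344) + y = (-38 + 2344) - 2997/10 = 2306 - 2997/10 = 20063/10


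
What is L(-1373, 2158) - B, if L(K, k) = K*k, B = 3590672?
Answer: -6553606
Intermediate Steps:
L(-1373, 2158) - B = -1373*2158 - 1*3590672 = -2962934 - 3590672 = -6553606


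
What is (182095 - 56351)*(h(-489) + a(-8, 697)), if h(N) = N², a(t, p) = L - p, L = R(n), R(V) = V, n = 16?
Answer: 29982399360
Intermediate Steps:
L = 16
a(t, p) = 16 - p
(182095 - 56351)*(h(-489) + a(-8, 697)) = (182095 - 56351)*((-489)² + (16 - 1*697)) = 125744*(239121 + (16 - 697)) = 125744*(239121 - 681) = 125744*238440 = 29982399360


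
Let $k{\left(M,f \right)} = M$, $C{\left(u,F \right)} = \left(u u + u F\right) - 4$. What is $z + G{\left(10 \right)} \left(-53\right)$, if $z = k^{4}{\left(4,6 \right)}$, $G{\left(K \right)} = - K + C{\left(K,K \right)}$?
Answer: $-9602$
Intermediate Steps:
$C{\left(u,F \right)} = -4 + u^{2} + F u$ ($C{\left(u,F \right)} = \left(u^{2} + F u\right) - 4 = -4 + u^{2} + F u$)
$G{\left(K \right)} = -4 - K + 2 K^{2}$ ($G{\left(K \right)} = - K + \left(-4 + K^{2} + K K\right) = - K + \left(-4 + K^{2} + K^{2}\right) = - K + \left(-4 + 2 K^{2}\right) = -4 - K + 2 K^{2}$)
$z = 256$ ($z = 4^{4} = 256$)
$z + G{\left(10 \right)} \left(-53\right) = 256 + \left(-4 - 10 + 2 \cdot 10^{2}\right) \left(-53\right) = 256 + \left(-4 - 10 + 2 \cdot 100\right) \left(-53\right) = 256 + \left(-4 - 10 + 200\right) \left(-53\right) = 256 + 186 \left(-53\right) = 256 - 9858 = -9602$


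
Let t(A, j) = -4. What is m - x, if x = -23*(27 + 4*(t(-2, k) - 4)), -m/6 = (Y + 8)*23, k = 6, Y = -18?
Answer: 1265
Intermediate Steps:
m = 1380 (m = -6*(-18 + 8)*23 = -(-60)*23 = -6*(-230) = 1380)
x = 115 (x = -23*(27 + 4*(-4 - 4)) = -23*(27 + 4*(-8)) = -23*(27 - 32) = -23*(-5) = 115)
m - x = 1380 - 1*115 = 1380 - 115 = 1265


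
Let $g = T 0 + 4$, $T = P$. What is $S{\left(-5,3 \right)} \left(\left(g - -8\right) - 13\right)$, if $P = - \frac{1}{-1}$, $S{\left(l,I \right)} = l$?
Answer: $5$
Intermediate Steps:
$P = 1$ ($P = \left(-1\right) \left(-1\right) = 1$)
$T = 1$
$g = 4$ ($g = 1 \cdot 0 + 4 = 0 + 4 = 4$)
$S{\left(-5,3 \right)} \left(\left(g - -8\right) - 13\right) = - 5 \left(\left(4 - -8\right) - 13\right) = - 5 \left(\left(4 + 8\right) - 13\right) = - 5 \left(12 - 13\right) = \left(-5\right) \left(-1\right) = 5$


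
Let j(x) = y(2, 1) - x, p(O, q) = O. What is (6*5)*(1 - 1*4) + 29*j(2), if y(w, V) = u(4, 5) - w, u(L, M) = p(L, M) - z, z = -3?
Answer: -3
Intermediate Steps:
u(L, M) = 3 + L (u(L, M) = L - 1*(-3) = L + 3 = 3 + L)
y(w, V) = 7 - w (y(w, V) = (3 + 4) - w = 7 - w)
j(x) = 5 - x (j(x) = (7 - 1*2) - x = (7 - 2) - x = 5 - x)
(6*5)*(1 - 1*4) + 29*j(2) = (6*5)*(1 - 1*4) + 29*(5 - 1*2) = 30*(1 - 4) + 29*(5 - 2) = 30*(-3) + 29*3 = -90 + 87 = -3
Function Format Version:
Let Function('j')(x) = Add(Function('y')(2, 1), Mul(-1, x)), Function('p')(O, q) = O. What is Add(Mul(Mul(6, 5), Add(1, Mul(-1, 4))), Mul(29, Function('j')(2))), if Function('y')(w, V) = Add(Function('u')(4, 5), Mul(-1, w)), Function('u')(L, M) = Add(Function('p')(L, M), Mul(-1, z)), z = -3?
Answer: -3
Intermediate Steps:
Function('u')(L, M) = Add(3, L) (Function('u')(L, M) = Add(L, Mul(-1, -3)) = Add(L, 3) = Add(3, L))
Function('y')(w, V) = Add(7, Mul(-1, w)) (Function('y')(w, V) = Add(Add(3, 4), Mul(-1, w)) = Add(7, Mul(-1, w)))
Function('j')(x) = Add(5, Mul(-1, x)) (Function('j')(x) = Add(Add(7, Mul(-1, 2)), Mul(-1, x)) = Add(Add(7, -2), Mul(-1, x)) = Add(5, Mul(-1, x)))
Add(Mul(Mul(6, 5), Add(1, Mul(-1, 4))), Mul(29, Function('j')(2))) = Add(Mul(Mul(6, 5), Add(1, Mul(-1, 4))), Mul(29, Add(5, Mul(-1, 2)))) = Add(Mul(30, Add(1, -4)), Mul(29, Add(5, -2))) = Add(Mul(30, -3), Mul(29, 3)) = Add(-90, 87) = -3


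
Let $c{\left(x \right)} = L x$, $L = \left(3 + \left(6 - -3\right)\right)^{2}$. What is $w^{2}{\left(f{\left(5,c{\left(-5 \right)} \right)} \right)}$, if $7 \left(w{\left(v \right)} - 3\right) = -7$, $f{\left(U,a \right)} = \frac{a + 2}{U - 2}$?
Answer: $4$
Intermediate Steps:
$L = 144$ ($L = \left(3 + \left(6 + 3\right)\right)^{2} = \left(3 + 9\right)^{2} = 12^{2} = 144$)
$c{\left(x \right)} = 144 x$
$f{\left(U,a \right)} = \frac{2 + a}{-2 + U}$
$w{\left(v \right)} = 2$ ($w{\left(v \right)} = 3 + \frac{1}{7} \left(-7\right) = 3 - 1 = 2$)
$w^{2}{\left(f{\left(5,c{\left(-5 \right)} \right)} \right)} = 2^{2} = 4$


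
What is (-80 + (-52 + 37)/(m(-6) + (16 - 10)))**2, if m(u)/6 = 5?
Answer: 931225/144 ≈ 6466.8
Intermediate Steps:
m(u) = 30 (m(u) = 6*5 = 30)
(-80 + (-52 + 37)/(m(-6) + (16 - 10)))**2 = (-80 + (-52 + 37)/(30 + (16 - 10)))**2 = (-80 - 15/(30 + 6))**2 = (-80 - 15/36)**2 = (-80 - 15*1/36)**2 = (-80 - 5/12)**2 = (-965/12)**2 = 931225/144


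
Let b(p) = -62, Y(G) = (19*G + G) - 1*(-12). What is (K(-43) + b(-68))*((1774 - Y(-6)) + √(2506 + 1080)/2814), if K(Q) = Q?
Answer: -197610 - 5*√3586/134 ≈ -1.9761e+5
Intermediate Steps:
Y(G) = 12 + 20*G (Y(G) = 20*G + 12 = 12 + 20*G)
(K(-43) + b(-68))*((1774 - Y(-6)) + √(2506 + 1080)/2814) = (-43 - 62)*((1774 - (12 + 20*(-6))) + √(2506 + 1080)/2814) = -105*((1774 - (12 - 120)) + √3586*(1/2814)) = -105*((1774 - 1*(-108)) + √3586/2814) = -105*((1774 + 108) + √3586/2814) = -105*(1882 + √3586/2814) = -197610 - 5*√3586/134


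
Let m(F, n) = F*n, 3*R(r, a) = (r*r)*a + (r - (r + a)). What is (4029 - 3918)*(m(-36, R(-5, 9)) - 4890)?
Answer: -830502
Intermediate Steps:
R(r, a) = -a/3 + a*r²/3 (R(r, a) = ((r*r)*a + (r - (r + a)))/3 = (r²*a + (r - (a + r)))/3 = (a*r² + (r + (-a - r)))/3 = (a*r² - a)/3 = (-a + a*r²)/3 = -a/3 + a*r²/3)
(4029 - 3918)*(m(-36, R(-5, 9)) - 4890) = (4029 - 3918)*(-12*9*(-1 + (-5)²) - 4890) = 111*(-12*9*(-1 + 25) - 4890) = 111*(-12*9*24 - 4890) = 111*(-36*72 - 4890) = 111*(-2592 - 4890) = 111*(-7482) = -830502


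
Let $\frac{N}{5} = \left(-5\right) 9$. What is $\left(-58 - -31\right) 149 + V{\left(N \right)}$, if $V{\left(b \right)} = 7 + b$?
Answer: $-4241$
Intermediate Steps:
$N = -225$ ($N = 5 \left(\left(-5\right) 9\right) = 5 \left(-45\right) = -225$)
$\left(-58 - -31\right) 149 + V{\left(N \right)} = \left(-58 - -31\right) 149 + \left(7 - 225\right) = \left(-58 + 31\right) 149 - 218 = \left(-27\right) 149 - 218 = -4023 - 218 = -4241$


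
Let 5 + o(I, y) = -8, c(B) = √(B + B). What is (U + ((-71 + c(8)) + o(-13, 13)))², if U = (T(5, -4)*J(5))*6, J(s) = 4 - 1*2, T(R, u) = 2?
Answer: 3136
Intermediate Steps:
c(B) = √2*√B (c(B) = √(2*B) = √2*√B)
o(I, y) = -13 (o(I, y) = -5 - 8 = -13)
J(s) = 2 (J(s) = 4 - 2 = 2)
U = 24 (U = (2*2)*6 = 4*6 = 24)
(U + ((-71 + c(8)) + o(-13, 13)))² = (24 + ((-71 + √2*√8) - 13))² = (24 + ((-71 + √2*(2*√2)) - 13))² = (24 + ((-71 + 4) - 13))² = (24 + (-67 - 13))² = (24 - 80)² = (-56)² = 3136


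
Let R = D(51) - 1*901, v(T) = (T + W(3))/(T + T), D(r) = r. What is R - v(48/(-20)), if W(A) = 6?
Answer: -3397/4 ≈ -849.25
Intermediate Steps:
v(T) = (6 + T)/(2*T) (v(T) = (T + 6)/(T + T) = (6 + T)/((2*T)) = (6 + T)*(1/(2*T)) = (6 + T)/(2*T))
R = -850 (R = 51 - 1*901 = 51 - 901 = -850)
R - v(48/(-20)) = -850 - (6 + 48/(-20))/(2*(48/(-20))) = -850 - (6 + 48*(-1/20))/(2*(48*(-1/20))) = -850 - (6 - 12/5)/(2*(-12/5)) = -850 - (-5)*18/(2*12*5) = -850 - 1*(-3/4) = -850 + 3/4 = -3397/4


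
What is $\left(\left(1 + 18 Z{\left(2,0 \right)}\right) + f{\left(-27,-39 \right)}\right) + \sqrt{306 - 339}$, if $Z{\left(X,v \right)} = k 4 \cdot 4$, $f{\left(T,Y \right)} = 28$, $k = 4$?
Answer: $1181 + i \sqrt{33} \approx 1181.0 + 5.7446 i$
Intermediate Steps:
$Z{\left(X,v \right)} = 64$ ($Z{\left(X,v \right)} = 4 \cdot 4 \cdot 4 = 16 \cdot 4 = 64$)
$\left(\left(1 + 18 Z{\left(2,0 \right)}\right) + f{\left(-27,-39 \right)}\right) + \sqrt{306 - 339} = \left(\left(1 + 18 \cdot 64\right) + 28\right) + \sqrt{306 - 339} = \left(\left(1 + 1152\right) + 28\right) + \sqrt{-33} = \left(1153 + 28\right) + i \sqrt{33} = 1181 + i \sqrt{33}$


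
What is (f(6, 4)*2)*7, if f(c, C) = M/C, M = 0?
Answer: 0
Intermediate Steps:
f(c, C) = 0 (f(c, C) = 0/C = 0)
(f(6, 4)*2)*7 = (0*2)*7 = 0*7 = 0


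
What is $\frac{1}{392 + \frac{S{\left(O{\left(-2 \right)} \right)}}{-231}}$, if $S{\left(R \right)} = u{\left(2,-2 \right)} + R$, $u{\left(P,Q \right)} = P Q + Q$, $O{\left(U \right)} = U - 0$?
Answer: $\frac{231}{90560} \approx 0.0025508$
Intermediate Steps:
$O{\left(U \right)} = U$ ($O{\left(U \right)} = U + 0 = U$)
$u{\left(P,Q \right)} = Q + P Q$
$S{\left(R \right)} = -6 + R$ ($S{\left(R \right)} = - 2 \left(1 + 2\right) + R = \left(-2\right) 3 + R = -6 + R$)
$\frac{1}{392 + \frac{S{\left(O{\left(-2 \right)} \right)}}{-231}} = \frac{1}{392 + \frac{-6 - 2}{-231}} = \frac{1}{392 - - \frac{8}{231}} = \frac{1}{392 + \frac{8}{231}} = \frac{1}{\frac{90560}{231}} = \frac{231}{90560}$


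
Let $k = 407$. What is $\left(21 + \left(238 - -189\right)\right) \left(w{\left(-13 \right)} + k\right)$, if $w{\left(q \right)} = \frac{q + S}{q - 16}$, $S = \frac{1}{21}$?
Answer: $\frac{15880640}{87} \approx 1.8254 \cdot 10^{5}$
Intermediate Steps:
$S = \frac{1}{21} \approx 0.047619$
$w{\left(q \right)} = \frac{\frac{1}{21} + q}{-16 + q}$ ($w{\left(q \right)} = \frac{q + \frac{1}{21}}{q - 16} = \frac{\frac{1}{21} + q}{-16 + q}$)
$\left(21 + \left(238 - -189\right)\right) \left(w{\left(-13 \right)} + k\right) = \left(21 + \left(238 - -189\right)\right) \left(\frac{\frac{1}{21} - 13}{-16 - 13} + 407\right) = \left(21 + \left(238 + 189\right)\right) \left(\frac{1}{-29} \left(- \frac{272}{21}\right) + 407\right) = \left(21 + 427\right) \left(\left(- \frac{1}{29}\right) \left(- \frac{272}{21}\right) + 407\right) = 448 \left(\frac{272}{609} + 407\right) = 448 \cdot \frac{248135}{609} = \frac{15880640}{87}$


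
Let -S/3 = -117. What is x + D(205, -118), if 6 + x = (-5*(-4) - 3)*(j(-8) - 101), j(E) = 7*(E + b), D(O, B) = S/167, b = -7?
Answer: -585485/167 ≈ -3505.9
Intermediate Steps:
S = 351 (S = -3*(-117) = 351)
D(O, B) = 351/167
j(E) = -49 + 7*E (j(E) = 7*(E - 7) = 7*(-7 + E) = -49 + 7*E)
x = -3508 (x = -6 + (-5*(-4) - 3)*((-49 + 7*(-8)) - 101) = -6 + (20 - 3)*((-49 - 56) - 101) = -6 + 17*(-105 - 101) = -6 + 17*(-206) = -6 - 3502 = -3508)
x + D(205, -118) = -3508 + 351/167 = -585485/167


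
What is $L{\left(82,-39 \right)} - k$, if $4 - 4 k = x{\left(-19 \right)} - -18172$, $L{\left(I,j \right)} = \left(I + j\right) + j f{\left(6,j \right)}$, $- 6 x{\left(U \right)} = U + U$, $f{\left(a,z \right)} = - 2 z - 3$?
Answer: $\frac{19939}{12} \approx 1661.6$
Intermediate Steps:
$f{\left(a,z \right)} = -3 - 2 z$
$x{\left(U \right)} = - \frac{U}{3}$ ($x{\left(U \right)} = - \frac{U + U}{6} = - \frac{2 U}{6} = - \frac{U}{3}$)
$L{\left(I,j \right)} = I + j + j \left(-3 - 2 j\right)$ ($L{\left(I,j \right)} = \left(I + j\right) + j \left(-3 - 2 j\right) = I + j + j \left(-3 - 2 j\right)$)
$k = - \frac{54523}{12}$ ($k = 1 - \frac{\left(- \frac{1}{3}\right) \left(-19\right) - -18172}{4} = 1 - \frac{\frac{19}{3} + 18172}{4} = 1 - \frac{54535}{12} = - \frac{54523}{12} \approx -4543.6$)
$L{\left(82,-39 \right)} - k = \left(82 - 39 - - 39 \left(3 + 2 \left(-39\right)\right)\right) - - \frac{54523}{12} = \left(82 - 39 - - 39 \left(3 - 78\right)\right) + \frac{54523}{12} = \left(82 - 39 - \left(-39\right) \left(-75\right)\right) + \frac{54523}{12} = \left(82 - 39 - 2925\right) + \frac{54523}{12} = -2882 + \frac{54523}{12} = \frac{19939}{12}$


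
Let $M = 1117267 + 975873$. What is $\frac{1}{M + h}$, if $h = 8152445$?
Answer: $\frac{1}{10245585} \approx 9.7603 \cdot 10^{-8}$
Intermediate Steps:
$M = 2093140$
$\frac{1}{M + h} = \frac{1}{2093140 + 8152445} = \frac{1}{10245585}$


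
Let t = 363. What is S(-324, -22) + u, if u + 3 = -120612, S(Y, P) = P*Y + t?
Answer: -113124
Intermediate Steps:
S(Y, P) = 363 + P*Y (S(Y, P) = P*Y + 363 = 363 + P*Y)
u = -120615 (u = -3 - 120612 = -120615)
S(-324, -22) + u = (363 - 22*(-324)) - 120615 = (363 + 7128) - 120615 = 7491 - 120615 = -113124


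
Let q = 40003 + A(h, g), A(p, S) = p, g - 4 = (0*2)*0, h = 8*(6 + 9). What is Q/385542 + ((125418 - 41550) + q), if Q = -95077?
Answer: 47803643045/385542 ≈ 1.2399e+5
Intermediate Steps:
h = 120 (h = 8*15 = 120)
g = 4 (g = 4 + (0*2)*0 = 4 + 0*0 = 4 + 0 = 4)
q = 40123 (q = 40003 + 120 = 40123)
Q/385542 + ((125418 - 41550) + q) = -95077/385542 + ((125418 - 41550) + 40123) = -95077*1/385542 + (83868 + 40123) = -95077/385542 + 123991 = 47803643045/385542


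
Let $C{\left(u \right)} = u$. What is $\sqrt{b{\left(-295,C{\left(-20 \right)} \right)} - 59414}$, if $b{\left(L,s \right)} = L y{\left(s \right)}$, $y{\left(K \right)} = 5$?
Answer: $i \sqrt{60889} \approx 246.76 i$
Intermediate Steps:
$b{\left(L,s \right)} = 5 L$ ($b{\left(L,s \right)} = L 5 = 5 L$)
$\sqrt{b{\left(-295,C{\left(-20 \right)} \right)} - 59414} = \sqrt{5 \left(-295\right) - 59414} = \sqrt{-1475 - 59414} = \sqrt{-60889} = i \sqrt{60889}$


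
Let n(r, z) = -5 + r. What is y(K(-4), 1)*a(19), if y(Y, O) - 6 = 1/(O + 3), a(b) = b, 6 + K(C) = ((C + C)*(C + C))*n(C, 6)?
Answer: 475/4 ≈ 118.75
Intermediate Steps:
K(C) = -6 + 4*C²*(-5 + C) (K(C) = -6 + ((C + C)*(C + C))*(-5 + C) = -6 + ((2*C)*(2*C))*(-5 + C) = -6 + (4*C²)*(-5 + C) = -6 + 4*C²*(-5 + C))
y(Y, O) = 6 + 1/(3 + O) (y(Y, O) = 6 + 1/(O + 3) = 6 + 1/(3 + O))
y(K(-4), 1)*a(19) = ((19 + 6*1)/(3 + 1))*19 = ((19 + 6)/4)*19 = ((¼)*25)*19 = (25/4)*19 = 475/4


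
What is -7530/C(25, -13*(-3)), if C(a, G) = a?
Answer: -1506/5 ≈ -301.20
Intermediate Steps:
-7530/C(25, -13*(-3)) = -7530/25 = -7530*1/25 = -1506/5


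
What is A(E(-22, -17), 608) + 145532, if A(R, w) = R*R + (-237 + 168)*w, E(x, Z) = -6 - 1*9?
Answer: 103805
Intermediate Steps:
E(x, Z) = -15 (E(x, Z) = -6 - 9 = -15)
A(R, w) = R² - 69*w
A(E(-22, -17), 608) + 145532 = ((-15)² - 69*608) + 145532 = (225 - 41952) + 145532 = -41727 + 145532 = 103805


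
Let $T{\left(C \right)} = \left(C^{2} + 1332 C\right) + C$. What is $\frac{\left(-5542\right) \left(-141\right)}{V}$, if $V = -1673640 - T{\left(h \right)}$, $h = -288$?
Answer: $- \frac{130237}{228780} \approx -0.56927$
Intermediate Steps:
$T{\left(C \right)} = C^{2} + 1333 C$
$V = -1372680$ ($V = -1673640 - - 288 \left(1333 - 288\right) = -1673640 - \left(-288\right) 1045 = -1673640 - -300960 = -1673640 + 300960 = -1372680$)
$\frac{\left(-5542\right) \left(-141\right)}{V} = \frac{\left(-5542\right) \left(-141\right)}{-1372680} = 781422 \left(- \frac{1}{1372680}\right) = - \frac{130237}{228780}$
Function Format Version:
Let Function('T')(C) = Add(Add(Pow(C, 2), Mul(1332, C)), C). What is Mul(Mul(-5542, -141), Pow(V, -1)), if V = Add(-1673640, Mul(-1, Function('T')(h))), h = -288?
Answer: Rational(-130237, 228780) ≈ -0.56927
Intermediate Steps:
Function('T')(C) = Add(Pow(C, 2), Mul(1333, C))
V = -1372680 (V = Add(-1673640, Mul(-1, Mul(-288, Add(1333, -288)))) = Add(-1673640, Mul(-1, Mul(-288, 1045))) = Add(-1673640, Mul(-1, -300960)) = Add(-1673640, 300960) = -1372680)
Mul(Mul(-5542, -141), Pow(V, -1)) = Mul(Mul(-5542, -141), Pow(-1372680, -1)) = Mul(781422, Rational(-1, 1372680)) = Rational(-130237, 228780)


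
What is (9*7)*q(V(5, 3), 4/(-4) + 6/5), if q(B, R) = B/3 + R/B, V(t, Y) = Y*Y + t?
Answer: 2949/10 ≈ 294.90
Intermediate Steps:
V(t, Y) = t + Y**2 (V(t, Y) = Y**2 + t = t + Y**2)
q(B, R) = B/3 + R/B (q(B, R) = B*(1/3) + R/B = B/3 + R/B)
(9*7)*q(V(5, 3), 4/(-4) + 6/5) = (9*7)*((5 + 3**2)/3 + (4/(-4) + 6/5)/(5 + 3**2)) = 63*((5 + 9)/3 + (4*(-1/4) + 6*(1/5))/(5 + 9)) = 63*((1/3)*14 + (-1 + 6/5)/14) = 63*(14/3 + (1/5)*(1/14)) = 63*(14/3 + 1/70) = 63*(983/210) = 2949/10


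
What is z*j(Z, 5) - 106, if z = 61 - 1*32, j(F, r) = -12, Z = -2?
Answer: -454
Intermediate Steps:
z = 29 (z = 61 - 32 = 29)
z*j(Z, 5) - 106 = 29*(-12) - 106 = -348 - 106 = -454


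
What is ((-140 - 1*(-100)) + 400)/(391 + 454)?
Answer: 72/169 ≈ 0.42604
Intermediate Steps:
((-140 - 1*(-100)) + 400)/(391 + 454) = ((-140 + 100) + 400)/845 = (-40 + 400)*(1/845) = 360*(1/845) = 72/169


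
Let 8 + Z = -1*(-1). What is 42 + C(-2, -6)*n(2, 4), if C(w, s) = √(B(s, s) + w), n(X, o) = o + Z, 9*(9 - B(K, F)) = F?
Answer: 42 - √69 ≈ 33.693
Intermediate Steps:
Z = -7 (Z = -8 - 1*(-1) = -8 + 1 = -7)
B(K, F) = 9 - F/9
n(X, o) = -7 + o (n(X, o) = o - 7 = -7 + o)
C(w, s) = √(9 + w - s/9) (C(w, s) = √((9 - s/9) + w) = √(9 + w - s/9))
42 + C(-2, -6)*n(2, 4) = 42 + (√(81 - 1*(-6) + 9*(-2))/3)*(-7 + 4) = 42 + (√(81 + 6 - 18)/3)*(-3) = 42 + (√69/3)*(-3) = 42 - √69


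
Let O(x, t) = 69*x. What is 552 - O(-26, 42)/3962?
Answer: 1094409/1981 ≈ 552.45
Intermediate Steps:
552 - O(-26, 42)/3962 = 552 - 69*(-26)/3962 = 552 - (-1794)/3962 = 552 - 1*(-897/1981) = 552 + 897/1981 = 1094409/1981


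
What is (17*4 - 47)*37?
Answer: 777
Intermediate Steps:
(17*4 - 47)*37 = (68 - 47)*37 = 21*37 = 777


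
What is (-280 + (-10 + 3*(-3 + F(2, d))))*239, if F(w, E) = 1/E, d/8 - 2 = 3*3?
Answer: -6287851/88 ≈ -71453.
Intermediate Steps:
d = 88 (d = 16 + 8*(3*3) = 16 + 8*9 = 16 + 72 = 88)
(-280 + (-10 + 3*(-3 + F(2, d))))*239 = (-280 + (-10 + 3*(-3 + 1/88)))*239 = (-280 + (-10 + 3*(-263/88)))*239 = (-280 + (-10 - 789/88))*239 = (-280 - 1669/88)*239 = -26309/88*239 = -6287851/88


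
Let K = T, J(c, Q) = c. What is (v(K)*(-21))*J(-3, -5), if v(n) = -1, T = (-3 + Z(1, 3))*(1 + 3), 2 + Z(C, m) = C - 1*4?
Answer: -63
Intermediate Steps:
Z(C, m) = -6 + C (Z(C, m) = -2 + (C - 1*4) = -2 + (C - 4) = -2 + (-4 + C) = -6 + C)
T = -32 (T = (-3 + (-6 + 1))*(1 + 3) = (-3 - 5)*4 = -8*4 = -32)
K = -32
(v(K)*(-21))*J(-3, -5) = -1*(-21)*(-3) = 21*(-3) = -63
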